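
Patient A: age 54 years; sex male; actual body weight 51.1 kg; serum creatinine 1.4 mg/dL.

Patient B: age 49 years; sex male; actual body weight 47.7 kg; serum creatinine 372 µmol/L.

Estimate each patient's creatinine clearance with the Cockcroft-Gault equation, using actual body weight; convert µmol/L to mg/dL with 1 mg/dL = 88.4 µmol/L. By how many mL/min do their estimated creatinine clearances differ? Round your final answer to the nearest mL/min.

Patient A: CrCl = (140 − 54) × 51.1 / (72 × 1.4) = 4394.6 / 100.80 ≈ 43.6 mL/min
Patient B: SCr = 372 / 88.4 = 4.208 mg/dL
Patient B: CrCl = (140 − 49) × 47.7 / (72 × 4.208) = 4340.7 / 302.98 ≈ 14.3 mL/min
|43.6 − 14.3| = 29.3 mL/min

29 mL/min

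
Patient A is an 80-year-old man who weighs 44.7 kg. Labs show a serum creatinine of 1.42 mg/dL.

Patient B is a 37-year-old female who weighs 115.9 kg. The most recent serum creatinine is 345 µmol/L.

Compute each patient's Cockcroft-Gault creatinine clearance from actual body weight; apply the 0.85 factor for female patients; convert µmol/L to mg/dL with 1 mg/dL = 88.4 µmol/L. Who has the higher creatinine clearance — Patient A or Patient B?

Patient B

Patient A: CrCl = (140 − 80) × 44.7 / (72 × 1.42) = 2682.0 / 102.24 ≈ 26.2 mL/min
Patient B: SCr = 345 / 88.4 = 3.903 mg/dL
Patient B: CrCl = (140 − 37) × 115.9 / (72 × 3.903) × 0.85 = 11937.7 / 281.02 × 0.85 ≈ 36.1 mL/min
26.2 vs 36.1 mL/min → Patient B is higher.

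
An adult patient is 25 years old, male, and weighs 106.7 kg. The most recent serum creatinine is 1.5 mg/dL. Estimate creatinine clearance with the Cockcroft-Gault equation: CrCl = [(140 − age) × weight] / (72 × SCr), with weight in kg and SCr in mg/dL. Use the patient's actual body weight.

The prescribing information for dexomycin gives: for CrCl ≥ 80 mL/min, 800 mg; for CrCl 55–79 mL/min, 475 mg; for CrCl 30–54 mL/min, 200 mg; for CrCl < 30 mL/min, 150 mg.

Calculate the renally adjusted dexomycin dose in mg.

CrCl = (140 − 25) × 106.7 / (72 × 1.5) = 12270.5 / 108.00 ≈ 113.6 mL/min
CrCl ≈ 114 mL/min → bracket ≥ 80 mL/min.
Dose for this bracket: 800 mg.

800 mg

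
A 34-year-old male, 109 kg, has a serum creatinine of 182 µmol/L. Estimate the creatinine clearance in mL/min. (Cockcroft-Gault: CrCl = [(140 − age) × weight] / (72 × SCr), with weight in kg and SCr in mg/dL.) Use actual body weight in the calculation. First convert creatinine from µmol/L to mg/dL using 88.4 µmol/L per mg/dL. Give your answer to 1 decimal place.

SCr = 182 / 88.4 = 2.059 mg/dL
CrCl = (140 − 34) × 109 / (72 × 2.059) = 11554.0 / 148.25 ≈ 77.9 mL/min

77.9 mL/min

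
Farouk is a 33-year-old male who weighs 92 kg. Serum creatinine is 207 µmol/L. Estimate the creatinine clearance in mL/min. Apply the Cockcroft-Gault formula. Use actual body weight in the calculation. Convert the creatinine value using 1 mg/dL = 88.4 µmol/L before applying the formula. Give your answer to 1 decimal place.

SCr = 207 / 88.4 = 2.342 mg/dL
CrCl = (140 − 33) × 92 / (72 × 2.342) = 9844.0 / 168.62 ≈ 58.4 mL/min

58.4 mL/min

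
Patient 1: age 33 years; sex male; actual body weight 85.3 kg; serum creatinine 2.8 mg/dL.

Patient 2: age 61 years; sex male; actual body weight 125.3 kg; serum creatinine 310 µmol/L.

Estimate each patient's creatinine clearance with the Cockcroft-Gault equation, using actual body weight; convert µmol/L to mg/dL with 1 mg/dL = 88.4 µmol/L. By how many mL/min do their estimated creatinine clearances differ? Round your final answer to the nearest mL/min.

Patient 1: CrCl = (140 − 33) × 85.3 / (72 × 2.8) = 9127.1 / 201.60 ≈ 45.3 mL/min
Patient 2: SCr = 310 / 88.4 = 3.507 mg/dL
Patient 2: CrCl = (140 − 61) × 125.3 / (72 × 3.507) = 9898.7 / 252.50 ≈ 39.2 mL/min
|45.3 − 39.2| = 6.1 mL/min

6 mL/min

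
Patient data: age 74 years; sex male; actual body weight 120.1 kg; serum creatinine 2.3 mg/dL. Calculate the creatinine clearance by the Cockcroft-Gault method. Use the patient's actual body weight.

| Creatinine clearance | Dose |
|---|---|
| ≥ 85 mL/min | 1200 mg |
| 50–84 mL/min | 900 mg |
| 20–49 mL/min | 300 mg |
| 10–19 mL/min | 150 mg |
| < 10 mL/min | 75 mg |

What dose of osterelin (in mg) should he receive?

CrCl = (140 − 74) × 120.1 / (72 × 2.3) = 7926.6 / 165.60 ≈ 47.9 mL/min
CrCl ≈ 48 mL/min → bracket 20–49 mL/min.
Dose for this bracket: 300 mg.

300 mg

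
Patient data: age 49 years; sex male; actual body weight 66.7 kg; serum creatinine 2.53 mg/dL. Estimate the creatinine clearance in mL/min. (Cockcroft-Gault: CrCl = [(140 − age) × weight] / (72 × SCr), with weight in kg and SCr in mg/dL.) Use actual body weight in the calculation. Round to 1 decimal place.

CrCl = (140 − 49) × 66.7 / (72 × 2.53) = 6069.7 / 182.16 ≈ 33.3 mL/min

33.3 mL/min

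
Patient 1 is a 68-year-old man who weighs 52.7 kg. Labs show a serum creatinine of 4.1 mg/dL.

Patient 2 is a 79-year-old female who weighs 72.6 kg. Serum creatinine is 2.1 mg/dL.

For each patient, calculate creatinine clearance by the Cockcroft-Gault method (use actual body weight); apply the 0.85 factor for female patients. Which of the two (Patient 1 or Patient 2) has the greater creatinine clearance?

Patient 2

Patient 1: CrCl = (140 − 68) × 52.7 / (72 × 4.1) = 3794.4 / 295.20 ≈ 12.9 mL/min
Patient 2: CrCl = (140 − 79) × 72.6 / (72 × 2.1) × 0.85 = 4428.6 / 151.20 × 0.85 ≈ 24.9 mL/min
12.9 vs 24.9 mL/min → Patient 2 is higher.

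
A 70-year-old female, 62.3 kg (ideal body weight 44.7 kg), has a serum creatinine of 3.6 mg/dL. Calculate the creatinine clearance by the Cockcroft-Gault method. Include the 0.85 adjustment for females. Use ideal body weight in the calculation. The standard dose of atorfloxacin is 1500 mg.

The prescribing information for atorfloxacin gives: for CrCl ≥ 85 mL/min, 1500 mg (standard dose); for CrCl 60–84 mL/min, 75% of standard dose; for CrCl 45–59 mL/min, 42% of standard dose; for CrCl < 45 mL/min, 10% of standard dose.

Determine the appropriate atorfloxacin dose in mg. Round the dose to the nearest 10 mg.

CrCl = (140 − 70) × 44.7 / (72 × 3.6) × 0.85 = 3129.0 / 259.20 × 0.85 ≈ 10.3 mL/min
CrCl ≈ 10 mL/min → bracket < 45 mL/min.
10% of 1500 mg = 150 mg

150 mg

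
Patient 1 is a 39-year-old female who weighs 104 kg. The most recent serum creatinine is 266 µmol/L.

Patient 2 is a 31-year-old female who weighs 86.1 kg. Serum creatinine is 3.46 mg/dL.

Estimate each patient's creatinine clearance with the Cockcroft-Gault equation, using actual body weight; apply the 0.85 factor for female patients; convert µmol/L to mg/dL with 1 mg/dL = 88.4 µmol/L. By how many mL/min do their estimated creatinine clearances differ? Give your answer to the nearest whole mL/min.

9 mL/min

Patient 1: SCr = 266 / 88.4 = 3.009 mg/dL
Patient 1: CrCl = (140 − 39) × 104 / (72 × 3.009) × 0.85 = 10504.0 / 216.65 × 0.85 ≈ 41.2 mL/min
Patient 2: CrCl = (140 − 31) × 86.1 / (72 × 3.46) × 0.85 = 9384.9 / 249.12 × 0.85 ≈ 32.0 mL/min
|41.2 − 32.0| = 9.2 mL/min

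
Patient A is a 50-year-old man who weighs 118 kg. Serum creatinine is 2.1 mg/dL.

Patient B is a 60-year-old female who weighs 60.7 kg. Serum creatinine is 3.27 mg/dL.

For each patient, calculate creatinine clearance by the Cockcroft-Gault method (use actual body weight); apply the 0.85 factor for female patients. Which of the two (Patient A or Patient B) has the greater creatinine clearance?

Patient A: CrCl = (140 − 50) × 118 / (72 × 2.1) = 10620.0 / 151.20 ≈ 70.2 mL/min
Patient B: CrCl = (140 − 60) × 60.7 / (72 × 3.27) × 0.85 = 4856.0 / 235.44 × 0.85 ≈ 17.5 mL/min
70.2 vs 17.5 mL/min → Patient A is higher.

Patient A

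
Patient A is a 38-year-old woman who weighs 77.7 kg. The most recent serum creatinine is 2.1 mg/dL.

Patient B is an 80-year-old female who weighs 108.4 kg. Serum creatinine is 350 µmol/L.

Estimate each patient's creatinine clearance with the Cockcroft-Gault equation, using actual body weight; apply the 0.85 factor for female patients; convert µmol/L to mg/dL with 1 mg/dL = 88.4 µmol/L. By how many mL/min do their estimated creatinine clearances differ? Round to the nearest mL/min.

Patient A: CrCl = (140 − 38) × 77.7 / (72 × 2.1) × 0.85 = 7925.4 / 151.20 × 0.85 ≈ 44.6 mL/min
Patient B: SCr = 350 / 88.4 = 3.959 mg/dL
Patient B: CrCl = (140 − 80) × 108.4 / (72 × 3.959) × 0.85 = 6504.0 / 285.05 × 0.85 ≈ 19.4 mL/min
|44.6 − 19.4| = 25.2 mL/min

25 mL/min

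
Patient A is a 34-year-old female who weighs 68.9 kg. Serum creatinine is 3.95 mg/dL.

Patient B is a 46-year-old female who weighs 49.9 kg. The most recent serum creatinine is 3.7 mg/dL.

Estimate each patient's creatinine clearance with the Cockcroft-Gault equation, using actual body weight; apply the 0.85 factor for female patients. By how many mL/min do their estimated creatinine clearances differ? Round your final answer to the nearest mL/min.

Patient A: CrCl = (140 − 34) × 68.9 / (72 × 3.95) × 0.85 = 7303.4 / 284.40 × 0.85 ≈ 21.8 mL/min
Patient B: CrCl = (140 − 46) × 49.9 / (72 × 3.7) × 0.85 = 4690.6 / 266.40 × 0.85 ≈ 15.0 mL/min
|21.8 − 15.0| = 6.8 mL/min

7 mL/min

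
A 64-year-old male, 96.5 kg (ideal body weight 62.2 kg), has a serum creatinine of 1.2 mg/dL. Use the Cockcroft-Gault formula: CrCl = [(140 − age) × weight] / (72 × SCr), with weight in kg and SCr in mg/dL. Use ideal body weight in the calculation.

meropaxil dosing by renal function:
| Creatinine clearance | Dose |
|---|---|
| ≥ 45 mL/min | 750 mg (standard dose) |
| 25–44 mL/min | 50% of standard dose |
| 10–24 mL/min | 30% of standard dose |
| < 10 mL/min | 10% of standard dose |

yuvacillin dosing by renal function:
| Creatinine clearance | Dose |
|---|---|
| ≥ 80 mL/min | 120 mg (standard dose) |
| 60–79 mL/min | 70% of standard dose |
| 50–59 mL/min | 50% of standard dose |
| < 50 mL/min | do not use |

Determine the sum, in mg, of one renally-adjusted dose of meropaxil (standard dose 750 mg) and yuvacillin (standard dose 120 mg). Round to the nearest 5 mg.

810 mg

CrCl = (140 − 64) × 62.2 / (72 × 1.2) = 4727.2 / 86.40 ≈ 54.7 mL/min
CrCl ≈ 55 mL/min.
meropaxil: ≥ 45 mL/min → 100% of 750 mg = 750 mg.
yuvacillin: 50–59 mL/min → 50% of 120 mg = 60 mg.
Total = 750 + 60 = 810 mg.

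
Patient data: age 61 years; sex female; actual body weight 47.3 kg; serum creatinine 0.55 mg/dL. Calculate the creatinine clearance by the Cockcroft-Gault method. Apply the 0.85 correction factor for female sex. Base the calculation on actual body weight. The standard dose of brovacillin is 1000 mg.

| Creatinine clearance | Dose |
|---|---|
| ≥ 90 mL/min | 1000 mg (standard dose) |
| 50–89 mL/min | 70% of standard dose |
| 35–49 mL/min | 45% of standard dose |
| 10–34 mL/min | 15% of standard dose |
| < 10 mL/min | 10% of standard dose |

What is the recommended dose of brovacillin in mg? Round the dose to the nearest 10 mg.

700 mg

CrCl = (140 − 61) × 47.3 / (72 × 0.55) × 0.85 = 3736.7 / 39.60 × 0.85 ≈ 80.2 mL/min
CrCl ≈ 80 mL/min → bracket 50–89 mL/min.
70% of 1000 mg = 700 mg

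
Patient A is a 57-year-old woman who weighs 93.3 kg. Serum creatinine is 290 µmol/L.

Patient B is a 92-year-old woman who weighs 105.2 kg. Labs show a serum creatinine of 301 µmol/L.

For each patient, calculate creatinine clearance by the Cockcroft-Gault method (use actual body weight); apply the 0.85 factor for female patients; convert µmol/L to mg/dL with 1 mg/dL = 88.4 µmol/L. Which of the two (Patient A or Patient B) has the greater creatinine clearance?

Patient A

Patient A: SCr = 290 / 88.4 = 3.281 mg/dL
Patient A: CrCl = (140 − 57) × 93.3 / (72 × 3.281) × 0.85 = 7743.9 / 236.23 × 0.85 ≈ 27.9 mL/min
Patient B: SCr = 301 / 88.4 = 3.405 mg/dL
Patient B: CrCl = (140 − 92) × 105.2 / (72 × 3.405) × 0.85 = 5049.6 / 245.16 × 0.85 ≈ 17.5 mL/min
27.9 vs 17.5 mL/min → Patient A is higher.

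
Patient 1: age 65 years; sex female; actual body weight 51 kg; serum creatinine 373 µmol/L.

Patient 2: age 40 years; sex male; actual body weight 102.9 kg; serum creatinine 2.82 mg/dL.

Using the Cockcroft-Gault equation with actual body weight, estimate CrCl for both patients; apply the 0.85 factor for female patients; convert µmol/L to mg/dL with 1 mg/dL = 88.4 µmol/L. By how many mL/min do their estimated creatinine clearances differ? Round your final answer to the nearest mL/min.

40 mL/min

Patient 1: SCr = 373 / 88.4 = 4.219 mg/dL
Patient 1: CrCl = (140 − 65) × 51 / (72 × 4.219) × 0.85 = 3825.0 / 303.77 × 0.85 ≈ 10.7 mL/min
Patient 2: CrCl = (140 − 40) × 102.9 / (72 × 2.82) = 10290.0 / 203.04 ≈ 50.7 mL/min
|10.7 − 50.7| = 40.0 mL/min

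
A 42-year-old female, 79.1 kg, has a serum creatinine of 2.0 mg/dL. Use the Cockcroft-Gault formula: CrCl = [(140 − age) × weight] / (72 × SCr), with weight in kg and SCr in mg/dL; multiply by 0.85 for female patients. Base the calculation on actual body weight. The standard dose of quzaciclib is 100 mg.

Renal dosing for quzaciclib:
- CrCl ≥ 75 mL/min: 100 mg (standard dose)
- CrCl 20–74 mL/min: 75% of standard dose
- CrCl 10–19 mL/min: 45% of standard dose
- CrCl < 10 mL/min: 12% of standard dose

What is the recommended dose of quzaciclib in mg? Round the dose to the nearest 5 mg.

75 mg

CrCl = (140 − 42) × 79.1 / (72 × 2) × 0.85 = 7751.8 / 144.00 × 0.85 ≈ 45.8 mL/min
CrCl ≈ 46 mL/min → bracket 20–74 mL/min.
75% of 100 mg = 75 mg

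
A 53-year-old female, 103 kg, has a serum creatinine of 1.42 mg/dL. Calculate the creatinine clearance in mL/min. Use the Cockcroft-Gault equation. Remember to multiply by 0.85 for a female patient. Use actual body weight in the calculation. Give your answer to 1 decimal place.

CrCl = (140 − 53) × 103 / (72 × 1.42) × 0.85 = 8961.0 / 102.24 × 0.85 ≈ 74.5 mL/min

74.5 mL/min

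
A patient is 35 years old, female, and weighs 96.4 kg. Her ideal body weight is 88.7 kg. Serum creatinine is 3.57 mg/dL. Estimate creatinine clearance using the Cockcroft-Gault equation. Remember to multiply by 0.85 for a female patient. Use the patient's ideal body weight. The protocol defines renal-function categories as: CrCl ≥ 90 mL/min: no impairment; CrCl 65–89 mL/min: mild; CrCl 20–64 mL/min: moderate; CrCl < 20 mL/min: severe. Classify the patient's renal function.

moderate

CrCl = (140 − 35) × 88.7 / (72 × 3.57) × 0.85 = 9313.5 / 257.04 × 0.85 ≈ 30.8 mL/min
31 mL/min falls in the 'moderate' range.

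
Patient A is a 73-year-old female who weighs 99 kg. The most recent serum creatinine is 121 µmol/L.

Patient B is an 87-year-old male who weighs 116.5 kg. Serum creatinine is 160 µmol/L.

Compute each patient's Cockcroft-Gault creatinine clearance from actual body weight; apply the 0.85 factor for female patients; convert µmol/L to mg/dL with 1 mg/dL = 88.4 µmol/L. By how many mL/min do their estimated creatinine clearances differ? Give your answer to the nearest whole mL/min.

Patient A: SCr = 121 / 88.4 = 1.369 mg/dL
Patient A: CrCl = (140 − 73) × 99 / (72 × 1.369) × 0.85 = 6633.0 / 98.57 × 0.85 ≈ 57.2 mL/min
Patient B: SCr = 160 / 88.4 = 1.81 mg/dL
Patient B: CrCl = (140 − 87) × 116.5 / (72 × 1.81) = 6174.5 / 130.32 ≈ 47.4 mL/min
|57.2 − 47.4| = 9.8 mL/min

10 mL/min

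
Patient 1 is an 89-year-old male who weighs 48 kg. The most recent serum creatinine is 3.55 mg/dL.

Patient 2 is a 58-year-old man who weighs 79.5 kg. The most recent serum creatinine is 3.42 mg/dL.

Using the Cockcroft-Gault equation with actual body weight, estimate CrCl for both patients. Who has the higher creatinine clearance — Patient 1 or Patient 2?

Patient 2

Patient 1: CrCl = (140 − 89) × 48 / (72 × 3.55) = 2448.0 / 255.60 ≈ 9.6 mL/min
Patient 2: CrCl = (140 − 58) × 79.5 / (72 × 3.42) = 6519.0 / 246.24 ≈ 26.5 mL/min
9.6 vs 26.5 mL/min → Patient 2 is higher.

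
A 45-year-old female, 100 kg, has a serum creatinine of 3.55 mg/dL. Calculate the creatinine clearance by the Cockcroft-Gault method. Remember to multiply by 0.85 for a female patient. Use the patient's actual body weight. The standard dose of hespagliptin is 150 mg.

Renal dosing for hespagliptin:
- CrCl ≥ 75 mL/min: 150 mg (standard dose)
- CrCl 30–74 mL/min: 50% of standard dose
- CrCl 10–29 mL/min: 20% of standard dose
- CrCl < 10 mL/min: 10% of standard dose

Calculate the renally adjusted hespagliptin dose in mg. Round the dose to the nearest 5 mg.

75 mg

CrCl = (140 − 45) × 100 / (72 × 3.55) × 0.85 = 9500.0 / 255.60 × 0.85 ≈ 31.6 mL/min
CrCl ≈ 32 mL/min → bracket 30–74 mL/min.
50% of 150 mg = 75 mg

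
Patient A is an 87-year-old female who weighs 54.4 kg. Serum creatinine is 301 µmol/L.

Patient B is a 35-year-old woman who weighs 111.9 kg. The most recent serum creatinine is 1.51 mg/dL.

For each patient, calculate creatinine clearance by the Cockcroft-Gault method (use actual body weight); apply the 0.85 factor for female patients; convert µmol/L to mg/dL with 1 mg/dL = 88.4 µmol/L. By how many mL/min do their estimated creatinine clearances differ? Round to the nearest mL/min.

Patient A: SCr = 301 / 88.4 = 3.405 mg/dL
Patient A: CrCl = (140 − 87) × 54.4 / (72 × 3.405) × 0.85 = 2883.2 / 245.16 × 0.85 ≈ 10.0 mL/min
Patient B: CrCl = (140 − 35) × 111.9 / (72 × 1.51) × 0.85 = 11749.5 / 108.72 × 0.85 ≈ 91.9 mL/min
|10.0 − 91.9| = 81.9 mL/min

82 mL/min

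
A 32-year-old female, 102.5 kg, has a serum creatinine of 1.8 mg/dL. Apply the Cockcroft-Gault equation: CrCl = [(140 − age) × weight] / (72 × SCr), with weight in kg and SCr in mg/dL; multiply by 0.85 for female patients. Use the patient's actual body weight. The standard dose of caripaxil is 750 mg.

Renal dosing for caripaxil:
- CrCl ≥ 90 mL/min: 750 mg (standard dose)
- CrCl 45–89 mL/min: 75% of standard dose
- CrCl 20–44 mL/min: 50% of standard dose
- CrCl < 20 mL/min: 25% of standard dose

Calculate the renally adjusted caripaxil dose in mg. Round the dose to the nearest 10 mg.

560 mg

CrCl = (140 − 32) × 102.5 / (72 × 1.8) × 0.85 = 11070.0 / 129.60 × 0.85 ≈ 72.6 mL/min
CrCl ≈ 73 mL/min → bracket 45–89 mL/min.
75% of 750 mg = 562.5 mg → 560 mg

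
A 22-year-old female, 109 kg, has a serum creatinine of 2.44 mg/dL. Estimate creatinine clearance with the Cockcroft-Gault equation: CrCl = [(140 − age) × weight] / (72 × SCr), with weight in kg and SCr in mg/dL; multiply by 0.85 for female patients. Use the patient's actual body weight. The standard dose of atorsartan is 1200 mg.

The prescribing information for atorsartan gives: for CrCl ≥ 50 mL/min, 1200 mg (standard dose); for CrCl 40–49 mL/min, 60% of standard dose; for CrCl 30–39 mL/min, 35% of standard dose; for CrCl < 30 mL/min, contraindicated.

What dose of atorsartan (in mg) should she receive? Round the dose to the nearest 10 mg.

CrCl = (140 − 22) × 109 / (72 × 2.44) × 0.85 = 12862.0 / 175.68 × 0.85 ≈ 62.2 mL/min
CrCl ≈ 62 mL/min → bracket ≥ 50 mL/min.
100% of 1200 mg = 1200 mg

1200 mg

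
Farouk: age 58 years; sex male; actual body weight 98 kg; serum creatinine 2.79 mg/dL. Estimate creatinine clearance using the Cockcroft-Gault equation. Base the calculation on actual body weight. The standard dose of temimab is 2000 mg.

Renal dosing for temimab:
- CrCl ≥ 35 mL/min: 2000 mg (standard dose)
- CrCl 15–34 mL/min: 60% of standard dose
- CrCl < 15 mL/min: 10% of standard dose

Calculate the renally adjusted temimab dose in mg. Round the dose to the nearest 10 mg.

CrCl = (140 − 58) × 98 / (72 × 2.79) = 8036.0 / 200.88 ≈ 40.0 mL/min
CrCl ≈ 40 mL/min → bracket ≥ 35 mL/min.
100% of 2000 mg = 2000 mg

2000 mg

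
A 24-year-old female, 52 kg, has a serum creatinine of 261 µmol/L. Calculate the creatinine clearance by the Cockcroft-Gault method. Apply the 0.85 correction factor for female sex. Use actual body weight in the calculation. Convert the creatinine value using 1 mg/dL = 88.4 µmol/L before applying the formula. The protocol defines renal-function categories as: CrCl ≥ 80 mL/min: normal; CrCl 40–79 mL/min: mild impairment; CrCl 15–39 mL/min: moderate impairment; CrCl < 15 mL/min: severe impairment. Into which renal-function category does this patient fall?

SCr = 261 / 88.4 = 2.952 mg/dL
CrCl = (140 − 24) × 52 / (72 × 2.952) × 0.85 = 6032.0 / 212.54 × 0.85 ≈ 24.1 mL/min
24 mL/min falls in the 'moderate impairment' range.

moderate impairment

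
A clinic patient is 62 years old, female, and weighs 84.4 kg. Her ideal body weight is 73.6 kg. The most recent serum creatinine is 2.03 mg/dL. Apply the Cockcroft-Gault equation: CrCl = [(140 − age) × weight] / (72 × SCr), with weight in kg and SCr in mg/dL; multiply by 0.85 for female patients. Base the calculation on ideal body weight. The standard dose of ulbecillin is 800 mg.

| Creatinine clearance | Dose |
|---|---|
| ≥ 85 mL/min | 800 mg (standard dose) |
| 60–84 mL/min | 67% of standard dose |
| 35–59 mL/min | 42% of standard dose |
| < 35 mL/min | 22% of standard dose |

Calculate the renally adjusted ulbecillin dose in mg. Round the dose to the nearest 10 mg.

180 mg

CrCl = (140 − 62) × 73.6 / (72 × 2.03) × 0.85 = 5740.8 / 146.16 × 0.85 ≈ 33.4 mL/min
CrCl ≈ 33 mL/min → bracket < 35 mL/min.
22% of 800 mg = 176 mg → 180 mg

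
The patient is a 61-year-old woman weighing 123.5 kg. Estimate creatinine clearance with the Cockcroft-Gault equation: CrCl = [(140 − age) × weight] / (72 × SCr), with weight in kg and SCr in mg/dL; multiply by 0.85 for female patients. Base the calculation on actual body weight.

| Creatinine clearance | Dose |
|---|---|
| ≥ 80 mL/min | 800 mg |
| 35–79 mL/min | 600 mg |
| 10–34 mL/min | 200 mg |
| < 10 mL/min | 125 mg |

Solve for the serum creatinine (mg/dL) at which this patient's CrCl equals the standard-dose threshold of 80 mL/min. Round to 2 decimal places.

Standard dose requires CrCl ≥ 80 mL/min.
Set (140 − 61) × 123.5 × 0.85 / (72 × SCr) = 80
SCr = (140 − 61) × 123.5 × 0.85 / (72 × 80) = 1.440 mg/dL

1.44 mg/dL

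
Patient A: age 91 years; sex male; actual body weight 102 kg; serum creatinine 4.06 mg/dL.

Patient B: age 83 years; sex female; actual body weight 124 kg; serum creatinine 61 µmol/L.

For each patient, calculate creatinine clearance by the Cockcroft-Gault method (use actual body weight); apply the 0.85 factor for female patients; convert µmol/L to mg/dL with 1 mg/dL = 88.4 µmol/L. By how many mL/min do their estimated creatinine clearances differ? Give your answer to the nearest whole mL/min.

104 mL/min

Patient A: CrCl = (140 − 91) × 102 / (72 × 4.06) = 4998.0 / 292.32 ≈ 17.1 mL/min
Patient B: SCr = 61 / 88.4 = 0.69 mg/dL
Patient B: CrCl = (140 − 83) × 124 / (72 × 0.69) × 0.85 = 7068.0 / 49.68 × 0.85 ≈ 120.9 mL/min
|17.1 − 120.9| = 103.8 mL/min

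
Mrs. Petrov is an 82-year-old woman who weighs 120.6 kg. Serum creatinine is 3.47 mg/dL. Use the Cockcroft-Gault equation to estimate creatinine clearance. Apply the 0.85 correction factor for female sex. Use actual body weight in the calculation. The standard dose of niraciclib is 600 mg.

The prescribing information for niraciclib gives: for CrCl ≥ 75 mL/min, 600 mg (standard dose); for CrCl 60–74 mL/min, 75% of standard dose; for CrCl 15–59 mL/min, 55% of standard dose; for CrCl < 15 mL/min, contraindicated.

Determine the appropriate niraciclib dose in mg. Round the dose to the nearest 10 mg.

330 mg

CrCl = (140 − 82) × 120.6 / (72 × 3.47) × 0.85 = 6994.8 / 249.84 × 0.85 ≈ 23.8 mL/min
CrCl ≈ 24 mL/min → bracket 15–59 mL/min.
55% of 600 mg = 330 mg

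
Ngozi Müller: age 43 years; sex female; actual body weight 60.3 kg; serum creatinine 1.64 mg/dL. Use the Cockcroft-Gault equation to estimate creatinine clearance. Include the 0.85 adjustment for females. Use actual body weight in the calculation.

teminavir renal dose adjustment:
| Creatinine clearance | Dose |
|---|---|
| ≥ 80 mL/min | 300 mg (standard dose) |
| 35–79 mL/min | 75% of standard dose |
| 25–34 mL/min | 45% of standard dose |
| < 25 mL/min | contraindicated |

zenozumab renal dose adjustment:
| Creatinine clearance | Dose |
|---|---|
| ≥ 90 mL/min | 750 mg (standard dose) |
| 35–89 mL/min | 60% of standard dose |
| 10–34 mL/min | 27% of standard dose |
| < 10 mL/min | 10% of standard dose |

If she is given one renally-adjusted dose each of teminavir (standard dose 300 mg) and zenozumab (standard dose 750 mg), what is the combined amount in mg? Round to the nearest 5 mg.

CrCl = (140 − 43) × 60.3 / (72 × 1.64) × 0.85 = 5849.1 / 118.08 × 0.85 ≈ 42.1 mL/min
CrCl ≈ 42 mL/min.
teminavir: 35–79 mL/min → 75% of 300 mg = 225 mg.
zenozumab: 35–89 mL/min → 60% of 750 mg = 450 mg.
Total = 225 + 450 = 675 mg.

675 mg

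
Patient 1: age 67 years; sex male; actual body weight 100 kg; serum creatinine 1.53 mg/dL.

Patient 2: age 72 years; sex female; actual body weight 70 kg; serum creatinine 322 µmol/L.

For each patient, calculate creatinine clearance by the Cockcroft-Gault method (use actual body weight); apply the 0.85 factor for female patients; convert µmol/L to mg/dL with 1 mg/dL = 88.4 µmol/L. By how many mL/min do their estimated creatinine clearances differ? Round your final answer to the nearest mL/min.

51 mL/min

Patient 1: CrCl = (140 − 67) × 100 / (72 × 1.53) = 7300.0 / 110.16 ≈ 66.3 mL/min
Patient 2: SCr = 322 / 88.4 = 3.643 mg/dL
Patient 2: CrCl = (140 − 72) × 70 / (72 × 3.643) × 0.85 = 4760.0 / 262.30 × 0.85 ≈ 15.4 mL/min
|66.3 − 15.4| = 50.9 mL/min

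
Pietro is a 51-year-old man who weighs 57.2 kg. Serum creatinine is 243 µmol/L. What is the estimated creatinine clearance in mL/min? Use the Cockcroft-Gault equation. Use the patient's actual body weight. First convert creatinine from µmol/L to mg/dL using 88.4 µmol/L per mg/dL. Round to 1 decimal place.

25.7 mL/min

SCr = 243 / 88.4 = 2.749 mg/dL
CrCl = (140 − 51) × 57.2 / (72 × 2.749) = 5090.8 / 197.93 ≈ 25.7 mL/min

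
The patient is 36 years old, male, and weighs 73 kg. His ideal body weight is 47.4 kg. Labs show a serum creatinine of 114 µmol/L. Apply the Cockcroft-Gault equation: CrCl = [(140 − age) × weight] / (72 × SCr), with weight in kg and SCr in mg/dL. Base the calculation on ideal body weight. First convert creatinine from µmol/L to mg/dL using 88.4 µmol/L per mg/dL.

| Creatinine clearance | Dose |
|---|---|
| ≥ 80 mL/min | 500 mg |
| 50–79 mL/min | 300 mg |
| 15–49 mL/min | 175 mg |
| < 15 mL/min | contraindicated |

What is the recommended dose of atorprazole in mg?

300 mg

SCr = 114 / 88.4 = 1.29 mg/dL
CrCl = (140 − 36) × 47.4 / (72 × 1.29) = 4929.6 / 92.88 ≈ 53.1 mL/min
CrCl ≈ 53 mL/min → bracket 50–79 mL/min.
Dose for this bracket: 300 mg.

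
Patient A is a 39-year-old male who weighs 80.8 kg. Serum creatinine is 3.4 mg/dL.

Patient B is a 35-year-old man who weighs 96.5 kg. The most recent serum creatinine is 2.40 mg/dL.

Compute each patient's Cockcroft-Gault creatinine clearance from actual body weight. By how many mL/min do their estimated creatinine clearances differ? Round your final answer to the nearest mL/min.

25 mL/min

Patient A: CrCl = (140 − 39) × 80.8 / (72 × 3.4) = 8160.8 / 244.80 ≈ 33.3 mL/min
Patient B: CrCl = (140 − 35) × 96.5 / (72 × 2.4) = 10132.5 / 172.80 ≈ 58.6 mL/min
|33.3 − 58.6| = 25.3 mL/min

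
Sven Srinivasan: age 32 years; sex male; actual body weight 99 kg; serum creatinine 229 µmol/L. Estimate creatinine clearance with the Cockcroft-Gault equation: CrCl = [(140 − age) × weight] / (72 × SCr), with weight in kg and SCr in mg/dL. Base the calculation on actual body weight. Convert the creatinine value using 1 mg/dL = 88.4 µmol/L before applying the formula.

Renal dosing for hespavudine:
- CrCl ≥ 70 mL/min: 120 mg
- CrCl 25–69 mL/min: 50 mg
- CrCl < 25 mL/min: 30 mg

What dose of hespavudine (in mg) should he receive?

50 mg

SCr = 229 / 88.4 = 2.59 mg/dL
CrCl = (140 − 32) × 99 / (72 × 2.59) = 10692.0 / 186.48 ≈ 57.3 mL/min
CrCl ≈ 57 mL/min → bracket 25–69 mL/min.
Dose for this bracket: 50 mg.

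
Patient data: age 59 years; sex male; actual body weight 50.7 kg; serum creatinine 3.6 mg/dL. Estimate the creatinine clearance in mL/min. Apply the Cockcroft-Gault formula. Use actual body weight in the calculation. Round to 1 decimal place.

CrCl = (140 − 59) × 50.7 / (72 × 3.6) = 4106.7 / 259.20 ≈ 15.8 mL/min

15.8 mL/min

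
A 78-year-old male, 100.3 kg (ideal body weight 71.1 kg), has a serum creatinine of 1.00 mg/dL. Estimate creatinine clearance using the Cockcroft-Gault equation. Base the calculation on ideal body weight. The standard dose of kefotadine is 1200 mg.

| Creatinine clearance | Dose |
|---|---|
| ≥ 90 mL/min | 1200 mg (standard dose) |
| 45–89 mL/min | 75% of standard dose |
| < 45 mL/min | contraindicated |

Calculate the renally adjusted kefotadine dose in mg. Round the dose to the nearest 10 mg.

CrCl = (140 − 78) × 71.1 / (72 × 1) = 4408.2 / 72.00 ≈ 61.2 mL/min
CrCl ≈ 61 mL/min → bracket 45–89 mL/min.
75% of 1200 mg = 900 mg

900 mg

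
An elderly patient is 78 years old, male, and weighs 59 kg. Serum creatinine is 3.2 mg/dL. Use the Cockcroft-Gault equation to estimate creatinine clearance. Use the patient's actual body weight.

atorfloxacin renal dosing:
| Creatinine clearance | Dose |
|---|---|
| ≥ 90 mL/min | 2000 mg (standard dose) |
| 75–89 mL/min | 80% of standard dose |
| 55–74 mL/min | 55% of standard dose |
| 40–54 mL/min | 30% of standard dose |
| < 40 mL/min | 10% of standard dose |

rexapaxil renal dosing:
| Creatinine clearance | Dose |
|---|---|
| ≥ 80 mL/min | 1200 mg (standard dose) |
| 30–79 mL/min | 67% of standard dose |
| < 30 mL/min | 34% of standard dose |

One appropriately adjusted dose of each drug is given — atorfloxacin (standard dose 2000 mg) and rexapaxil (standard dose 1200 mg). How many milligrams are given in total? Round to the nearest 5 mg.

CrCl = (140 − 78) × 59 / (72 × 3.2) = 3658.0 / 230.40 ≈ 15.9 mL/min
CrCl ≈ 16 mL/min.
atorfloxacin: < 40 mL/min → 10% of 2000 mg = 200 mg.
rexapaxil: < 30 mL/min → 34% of 1200 mg = 408 mg.
Total = 200 + 408 = 608 mg.

610 mg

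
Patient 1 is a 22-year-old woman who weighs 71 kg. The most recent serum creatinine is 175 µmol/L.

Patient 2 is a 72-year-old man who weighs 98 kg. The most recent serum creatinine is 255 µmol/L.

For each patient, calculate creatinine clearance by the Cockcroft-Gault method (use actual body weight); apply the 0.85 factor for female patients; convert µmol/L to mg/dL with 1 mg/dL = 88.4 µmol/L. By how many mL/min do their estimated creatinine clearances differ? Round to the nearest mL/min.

18 mL/min

Patient 1: SCr = 175 / 88.4 = 1.98 mg/dL
Patient 1: CrCl = (140 − 22) × 71 / (72 × 1.98) × 0.85 = 8378.0 / 142.56 × 0.85 ≈ 50.0 mL/min
Patient 2: SCr = 255 / 88.4 = 2.885 mg/dL
Patient 2: CrCl = (140 − 72) × 98 / (72 × 2.885) = 6664.0 / 207.72 ≈ 32.1 mL/min
|50.0 − 32.1| = 17.9 mL/min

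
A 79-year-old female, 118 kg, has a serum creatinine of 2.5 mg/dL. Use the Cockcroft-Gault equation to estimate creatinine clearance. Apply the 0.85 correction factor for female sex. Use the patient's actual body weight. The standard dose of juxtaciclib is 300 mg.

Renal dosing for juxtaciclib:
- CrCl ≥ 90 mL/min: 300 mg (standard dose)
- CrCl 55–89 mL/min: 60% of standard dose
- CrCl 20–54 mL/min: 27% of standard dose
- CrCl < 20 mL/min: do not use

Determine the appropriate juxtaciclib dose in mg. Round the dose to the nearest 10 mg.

80 mg

CrCl = (140 − 79) × 118 / (72 × 2.5) × 0.85 = 7198.0 / 180.00 × 0.85 ≈ 34.0 mL/min
CrCl ≈ 34 mL/min → bracket 20–54 mL/min.
27% of 300 mg = 81 mg → 80 mg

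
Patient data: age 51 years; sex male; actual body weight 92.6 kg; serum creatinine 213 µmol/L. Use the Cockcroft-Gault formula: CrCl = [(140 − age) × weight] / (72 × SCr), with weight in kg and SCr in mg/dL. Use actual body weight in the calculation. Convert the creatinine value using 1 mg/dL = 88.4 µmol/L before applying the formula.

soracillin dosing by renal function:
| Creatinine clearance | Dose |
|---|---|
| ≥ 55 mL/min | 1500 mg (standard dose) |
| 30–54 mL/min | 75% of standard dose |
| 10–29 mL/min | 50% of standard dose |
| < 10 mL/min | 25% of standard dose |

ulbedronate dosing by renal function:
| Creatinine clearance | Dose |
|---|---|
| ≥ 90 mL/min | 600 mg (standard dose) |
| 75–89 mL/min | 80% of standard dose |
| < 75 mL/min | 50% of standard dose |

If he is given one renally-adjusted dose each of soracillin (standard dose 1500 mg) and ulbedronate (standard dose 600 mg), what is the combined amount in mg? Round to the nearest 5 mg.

1425 mg

SCr = 213 / 88.4 = 2.41 mg/dL
CrCl = (140 − 51) × 92.6 / (72 × 2.41) = 8241.4 / 173.52 ≈ 47.5 mL/min
CrCl ≈ 48 mL/min.
soracillin: 30–54 mL/min → 75% of 1500 mg = 1125 mg.
ulbedronate: < 75 mL/min → 50% of 600 mg = 300 mg.
Total = 1125 + 300 = 1425 mg.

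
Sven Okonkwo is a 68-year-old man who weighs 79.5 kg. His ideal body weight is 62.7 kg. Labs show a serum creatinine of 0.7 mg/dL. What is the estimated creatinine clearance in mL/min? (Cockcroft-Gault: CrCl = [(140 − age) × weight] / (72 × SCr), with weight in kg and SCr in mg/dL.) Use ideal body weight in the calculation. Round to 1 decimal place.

CrCl = (140 − 68) × 62.7 / (72 × 0.7) = 4514.4 / 50.40 ≈ 89.6 mL/min

89.6 mL/min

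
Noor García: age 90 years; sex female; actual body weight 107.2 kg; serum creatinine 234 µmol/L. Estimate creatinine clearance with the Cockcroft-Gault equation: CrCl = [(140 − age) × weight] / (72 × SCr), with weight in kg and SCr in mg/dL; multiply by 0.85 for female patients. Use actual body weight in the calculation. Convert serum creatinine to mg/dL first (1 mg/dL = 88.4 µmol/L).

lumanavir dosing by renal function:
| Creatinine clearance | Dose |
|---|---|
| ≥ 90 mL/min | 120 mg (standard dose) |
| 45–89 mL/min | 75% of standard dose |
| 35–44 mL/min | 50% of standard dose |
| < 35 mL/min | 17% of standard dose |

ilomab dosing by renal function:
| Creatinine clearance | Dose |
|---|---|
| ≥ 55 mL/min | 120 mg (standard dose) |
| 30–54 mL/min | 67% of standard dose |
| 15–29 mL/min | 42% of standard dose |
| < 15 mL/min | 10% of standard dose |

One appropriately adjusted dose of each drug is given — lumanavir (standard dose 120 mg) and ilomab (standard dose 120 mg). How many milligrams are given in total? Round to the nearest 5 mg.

SCr = 234 / 88.4 = 2.647 mg/dL
CrCl = (140 − 90) × 107.2 / (72 × 2.647) × 0.85 = 5360.0 / 190.58 × 0.85 ≈ 23.9 mL/min
CrCl ≈ 24 mL/min.
lumanavir: < 35 mL/min → 17% of 120 mg = 20.4 mg.
ilomab: 15–29 mL/min → 42% of 120 mg = 50.4 mg.
Total = 20.4 + 50.4 = 70.8 mg.

70 mg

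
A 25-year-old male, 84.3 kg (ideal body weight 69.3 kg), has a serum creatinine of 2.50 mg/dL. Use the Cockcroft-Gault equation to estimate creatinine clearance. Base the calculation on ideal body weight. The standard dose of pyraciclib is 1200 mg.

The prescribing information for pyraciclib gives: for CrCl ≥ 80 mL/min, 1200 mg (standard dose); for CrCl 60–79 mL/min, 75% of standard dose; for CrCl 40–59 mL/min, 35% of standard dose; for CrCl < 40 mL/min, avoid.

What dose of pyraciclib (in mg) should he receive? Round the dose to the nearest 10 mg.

420 mg

CrCl = (140 − 25) × 69.3 / (72 × 2.5) = 7969.5 / 180.00 ≈ 44.3 mL/min
CrCl ≈ 44 mL/min → bracket 40–59 mL/min.
35% of 1200 mg = 420 mg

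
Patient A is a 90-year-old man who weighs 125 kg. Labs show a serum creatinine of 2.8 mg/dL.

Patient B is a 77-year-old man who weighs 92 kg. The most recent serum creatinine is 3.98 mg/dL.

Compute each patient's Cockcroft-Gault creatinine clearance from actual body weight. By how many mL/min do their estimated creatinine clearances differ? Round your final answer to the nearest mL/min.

Patient A: CrCl = (140 − 90) × 125 / (72 × 2.8) = 6250.0 / 201.60 ≈ 31.0 mL/min
Patient B: CrCl = (140 − 77) × 92 / (72 × 3.98) = 5796.0 / 286.56 ≈ 20.2 mL/min
|31.0 − 20.2| = 10.8 mL/min

11 mL/min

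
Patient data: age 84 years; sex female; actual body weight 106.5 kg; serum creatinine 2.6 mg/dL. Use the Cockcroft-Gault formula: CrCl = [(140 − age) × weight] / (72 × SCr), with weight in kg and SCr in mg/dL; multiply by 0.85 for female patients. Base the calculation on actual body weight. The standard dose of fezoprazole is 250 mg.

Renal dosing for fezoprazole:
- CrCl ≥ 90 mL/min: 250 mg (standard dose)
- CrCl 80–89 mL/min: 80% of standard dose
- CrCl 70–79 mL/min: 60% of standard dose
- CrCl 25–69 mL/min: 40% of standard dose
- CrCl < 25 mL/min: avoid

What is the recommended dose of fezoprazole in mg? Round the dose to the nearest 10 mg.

CrCl = (140 − 84) × 106.5 / (72 × 2.6) × 0.85 = 5964.0 / 187.20 × 0.85 ≈ 27.1 mL/min
CrCl ≈ 27 mL/min → bracket 25–69 mL/min.
40% of 250 mg = 100 mg

100 mg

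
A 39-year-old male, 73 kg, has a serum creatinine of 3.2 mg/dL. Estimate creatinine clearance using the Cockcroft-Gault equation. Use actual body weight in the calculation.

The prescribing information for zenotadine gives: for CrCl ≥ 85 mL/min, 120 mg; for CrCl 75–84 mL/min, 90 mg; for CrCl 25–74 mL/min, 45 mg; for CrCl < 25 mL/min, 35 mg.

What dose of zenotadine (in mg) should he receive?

CrCl = (140 − 39) × 73 / (72 × 3.2) = 7373.0 / 230.40 ≈ 32.0 mL/min
CrCl ≈ 32 mL/min → bracket 25–74 mL/min.
Dose for this bracket: 45 mg.

45 mg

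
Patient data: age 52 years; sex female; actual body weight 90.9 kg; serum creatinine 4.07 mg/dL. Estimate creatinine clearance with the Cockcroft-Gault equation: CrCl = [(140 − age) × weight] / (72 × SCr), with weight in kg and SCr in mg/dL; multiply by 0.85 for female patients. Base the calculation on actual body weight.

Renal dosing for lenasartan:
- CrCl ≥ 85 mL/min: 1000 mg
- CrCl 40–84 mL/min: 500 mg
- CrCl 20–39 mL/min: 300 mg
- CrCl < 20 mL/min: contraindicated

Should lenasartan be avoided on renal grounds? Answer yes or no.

CrCl = (140 − 52) × 90.9 / (72 × 4.07) × 0.85 = 7999.2 / 293.04 × 0.85 ≈ 23.2 mL/min
CrCl ≈ 23 mL/min, which is ≥ 20 mL/min.

no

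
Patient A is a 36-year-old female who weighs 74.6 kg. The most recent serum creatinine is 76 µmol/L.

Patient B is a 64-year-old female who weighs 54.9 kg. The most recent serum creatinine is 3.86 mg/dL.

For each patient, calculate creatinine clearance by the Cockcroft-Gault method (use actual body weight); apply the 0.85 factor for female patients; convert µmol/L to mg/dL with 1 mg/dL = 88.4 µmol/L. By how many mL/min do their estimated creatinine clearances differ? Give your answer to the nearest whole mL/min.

94 mL/min

Patient A: SCr = 76 / 88.4 = 0.86 mg/dL
Patient A: CrCl = (140 − 36) × 74.6 / (72 × 0.86) × 0.85 = 7758.4 / 61.92 × 0.85 ≈ 106.5 mL/min
Patient B: CrCl = (140 − 64) × 54.9 / (72 × 3.86) × 0.85 = 4172.4 / 277.92 × 0.85 ≈ 12.8 mL/min
|106.5 − 12.8| = 93.7 mL/min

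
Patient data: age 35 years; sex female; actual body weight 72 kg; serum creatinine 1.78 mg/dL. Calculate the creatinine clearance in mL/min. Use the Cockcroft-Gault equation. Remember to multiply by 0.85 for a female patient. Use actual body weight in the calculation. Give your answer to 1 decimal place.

50.1 mL/min

CrCl = (140 − 35) × 72 / (72 × 1.78) × 0.85 = 7560.0 / 128.16 × 0.85 ≈ 50.1 mL/min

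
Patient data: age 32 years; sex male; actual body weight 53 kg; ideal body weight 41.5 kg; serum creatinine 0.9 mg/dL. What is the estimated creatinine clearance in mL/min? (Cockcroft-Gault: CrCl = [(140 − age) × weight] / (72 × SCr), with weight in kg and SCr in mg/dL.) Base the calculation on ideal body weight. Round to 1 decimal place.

69.2 mL/min

CrCl = (140 − 32) × 41.5 / (72 × 0.9) = 4482.0 / 64.80 ≈ 69.2 mL/min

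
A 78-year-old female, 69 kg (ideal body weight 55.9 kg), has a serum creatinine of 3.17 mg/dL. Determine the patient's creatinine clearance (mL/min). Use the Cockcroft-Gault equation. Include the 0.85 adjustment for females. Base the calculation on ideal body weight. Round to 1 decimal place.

CrCl = (140 − 78) × 55.9 / (72 × 3.17) × 0.85 = 3465.8 / 228.24 × 0.85 ≈ 12.9 mL/min

12.9 mL/min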